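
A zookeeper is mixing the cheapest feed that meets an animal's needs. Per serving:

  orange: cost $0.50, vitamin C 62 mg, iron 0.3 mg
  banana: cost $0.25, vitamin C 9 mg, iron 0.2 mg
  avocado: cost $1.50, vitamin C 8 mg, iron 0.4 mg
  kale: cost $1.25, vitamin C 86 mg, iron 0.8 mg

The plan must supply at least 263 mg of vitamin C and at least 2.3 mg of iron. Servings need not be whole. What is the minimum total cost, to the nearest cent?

$3.29

orange only: max(263/62, 2.3/0.3) = 7.667 servings → $3.83.
banana only: max(263/9, 2.3/0.2) = 29.22 servings → $7.31.
avocado only: max(263/8, 2.3/0.4) = 32.88 servings → $49.31.
kale only: max(263/86, 2.3/0.8) = 3.058 servings → $3.82.
orange + banana with both tight: 3.289 servings and 6.567 servings → $3.29.
orange + avocado with both tight: 3.875 servings and 2.844 servings → $6.20.
orange + kale with both tight: 0.5294 servings and 2.676 servings → $3.61.
banana + avocado: the both-tight solution has a negative serving — not a feasible corner.
banana + kale: intersection lies outside the first quadrant.
avocado + kale: intersection lies outside the first quadrant.
So the least-cost plan costs $3.29.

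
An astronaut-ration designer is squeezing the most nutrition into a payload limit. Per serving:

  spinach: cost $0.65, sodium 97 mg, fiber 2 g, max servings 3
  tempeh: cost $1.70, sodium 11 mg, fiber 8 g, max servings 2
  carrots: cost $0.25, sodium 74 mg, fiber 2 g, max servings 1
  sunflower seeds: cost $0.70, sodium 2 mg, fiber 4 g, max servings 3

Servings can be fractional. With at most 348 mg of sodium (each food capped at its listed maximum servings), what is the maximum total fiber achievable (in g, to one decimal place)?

Fiber per mg sodium: sunflower seeds 2, tempeh 0.7273, carrots 0.02703, spinach 0.02062.
Take 3 servings of sunflower seeds: uses 6 mg sodium, +12.0 g fiber (running total 12.0 g).
Take 2 servings of tempeh: uses 22 mg sodium, +16.0 g fiber (running total 28.0 g).
Take 1 serving of carrots: uses 74 mg sodium, +2.0 g fiber (running total 30.0 g).
Take 2.536 servings of spinach: uses 246 mg sodium, +5.1 g fiber (running total 35.1 g).
Greedy by best ratio exhausts the sodium allowance optimally: 35.1 g.

35.1 g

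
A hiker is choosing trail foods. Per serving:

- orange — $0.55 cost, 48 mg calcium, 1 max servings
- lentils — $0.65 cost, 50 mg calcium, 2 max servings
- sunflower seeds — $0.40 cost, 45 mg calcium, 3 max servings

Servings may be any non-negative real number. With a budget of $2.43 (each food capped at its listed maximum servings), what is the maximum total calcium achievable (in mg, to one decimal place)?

235.3 mg

Calcium per dollar: sunflower seeds 112.5, orange 87.27, lentils 76.92.
Take 3 servings of sunflower seeds: spends $1.20, +135.0 mg calcium (running total 135.0 mg).
Take 1 serving of orange: spends $0.55, +48.0 mg calcium (running total 183.0 mg).
Take 1.046 servings of lentils: spends $0.68, +52.3 mg calcium (running total 235.3 mg).
Filling greedily by calcium-per-dollar is optimal for one linear limit, giving 235.3 mg.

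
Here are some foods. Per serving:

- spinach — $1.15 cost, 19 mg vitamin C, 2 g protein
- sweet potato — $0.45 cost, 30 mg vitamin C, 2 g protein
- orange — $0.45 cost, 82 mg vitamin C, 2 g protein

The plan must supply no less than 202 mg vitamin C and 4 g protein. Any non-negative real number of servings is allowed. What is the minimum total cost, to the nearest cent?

$1.11

A basic optimal solution has at most two foods positive. Try each food alone and each pair with both targets met exactly.
spinach only: max(202/19, 4/2) = 10.63 servings → $12.23.
sweet potato only: max(202/30, 4/2) = 6.733 servings → $3.03.
orange only: max(202/82, 4/2) = 2.463 servings → $1.11.
spinach + sweet potato with both targets exact would need a negative amount; discard.
spinach + orange: intersection lies outside the first quadrant.
sweet potato + orange with both targets exact would need a negative amount; discard.
Cheapest feasible corner: $1.11.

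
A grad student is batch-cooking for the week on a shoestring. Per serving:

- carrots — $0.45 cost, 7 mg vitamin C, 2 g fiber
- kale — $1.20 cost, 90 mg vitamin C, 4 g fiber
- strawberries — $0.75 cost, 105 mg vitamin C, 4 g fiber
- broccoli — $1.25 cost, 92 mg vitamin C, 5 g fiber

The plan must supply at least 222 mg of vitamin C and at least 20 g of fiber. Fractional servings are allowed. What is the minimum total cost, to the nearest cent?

$3.75

A basic optimal solution has at most two foods positive. Try each food alone and each pair with both targets met exactly.
carrots only: max(222/7, 20/2) = 31.71 servings → $14.27.
kale only: max(222/90, 20/4) = 5 servings → $6.00.
strawberries only: max(222/105, 20/4) = 5 servings → $3.75.
broccoli only: max(222/92, 20/5) = 4 servings → $5.00.
carrots + kale with both tight: 6 servings and 2 servings → $5.10.
carrots + strawberries with both tight: 6.659 servings and 1.67 servings → $4.25.
carrots + broccoli with both tight: 4.899 servings and 2.04 servings → $4.76.
kale + strawberries: intersection lies outside the first quadrant.
kale + broccoli: the both-tight solution has a negative serving — not a feasible corner.
strawberries + broccoli: intersection lies outside the first quadrant.
The minimum over all feasible corners is $3.75.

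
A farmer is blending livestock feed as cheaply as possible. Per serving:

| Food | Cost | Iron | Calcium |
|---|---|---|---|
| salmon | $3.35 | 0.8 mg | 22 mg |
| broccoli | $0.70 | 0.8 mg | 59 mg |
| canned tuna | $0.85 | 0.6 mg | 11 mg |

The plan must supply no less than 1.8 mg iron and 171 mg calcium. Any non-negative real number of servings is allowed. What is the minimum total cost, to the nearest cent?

$2.03

Minimising a linear cost over {iron ≥ 1.8, calcium ≥ 171, servings ≥ 0} — the optimum is at a vertex, using one or two foods.
salmon only: max(1.8/0.8, 171/22) = 7.773 servings → $26.04.
broccoli only: max(1.8/0.8, 171/59) = 2.898 servings → $2.03.
canned tuna only: max(1.8/0.6, 171/11) = 15.55 servings → $13.21.
salmon + broccoli: intersection lies outside the first quadrant.
salmon + canned tuna: intersection lies outside the first quadrant.
broccoli + canned tuna with both targets exact would need a negative amount; discard.
So the least-cost plan costs $2.03.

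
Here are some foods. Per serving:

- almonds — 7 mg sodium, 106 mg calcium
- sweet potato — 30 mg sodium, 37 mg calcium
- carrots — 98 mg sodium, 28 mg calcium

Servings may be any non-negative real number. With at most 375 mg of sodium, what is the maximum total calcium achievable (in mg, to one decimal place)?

Calcium per mg sodium: almonds 15.14, sweet potato 1.233, carrots 0.2857.
With no serving limits, spend the whole sodium allowance on almonds: 375 mg / 7 mg × 106 mg = 5678.6 mg.

5678.6 mg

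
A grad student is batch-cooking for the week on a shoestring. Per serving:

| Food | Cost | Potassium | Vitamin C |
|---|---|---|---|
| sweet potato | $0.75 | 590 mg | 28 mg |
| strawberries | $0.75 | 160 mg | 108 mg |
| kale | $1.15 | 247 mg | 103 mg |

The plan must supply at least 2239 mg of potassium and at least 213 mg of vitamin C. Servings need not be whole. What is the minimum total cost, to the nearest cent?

$3.43

An LP optimum is at a vertex; with two nutrient constraints at most two foods are used. Check each candidate.
sweet potato only: max(2239/590, 213/28) = 7.607 servings → $5.71.
strawberries only: max(2239/160, 213/108) = 13.99 servings → $10.50.
kale only: max(2239/247, 213/103) = 9.065 servings → $10.42.
sweet potato + strawberries with both tight: 3.507 servings and 1.063 servings → $3.43.
sweet potato + kale with both tight: 3.305 servings and 1.169 servings → $3.82.
strawberries + kale: intersection lies outside the first quadrant.
So the least-cost plan costs $3.43.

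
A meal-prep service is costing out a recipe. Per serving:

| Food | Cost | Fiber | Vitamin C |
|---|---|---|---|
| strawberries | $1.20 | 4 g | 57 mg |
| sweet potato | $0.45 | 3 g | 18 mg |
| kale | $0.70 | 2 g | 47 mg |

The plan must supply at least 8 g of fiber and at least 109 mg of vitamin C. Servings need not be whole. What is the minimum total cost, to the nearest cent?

An LP optimum is at a vertex; with two nutrient constraints at most two foods are used. Check each candidate.
strawberries only: max(8/4, 109/57) = 2 servings → $2.40.
sweet potato only: max(8/3, 109/18) = 6.056 servings → $2.73.
kale only: max(8/2, 109/47) = 4 servings → $2.80.
strawberries + sweet potato with both tight: 1.848 servings and 0.202 servings → $2.31.
strawberries + kale: the both-tight solution has a negative serving — not a feasible corner.
sweet potato + kale with both tight: 1.505 servings and 1.743 servings → $1.90.
The minimum over all feasible corners is $1.90.

$1.90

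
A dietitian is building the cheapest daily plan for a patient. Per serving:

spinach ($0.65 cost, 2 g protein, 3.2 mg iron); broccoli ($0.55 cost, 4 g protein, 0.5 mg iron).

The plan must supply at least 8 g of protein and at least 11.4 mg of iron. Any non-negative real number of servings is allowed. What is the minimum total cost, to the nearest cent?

At the optimum either one food covers both requirements or two foods hit both targets exactly; no other combination can be cheaper.
spinach only: max(8/2, 11.4/3.2) = 4 servings → $2.60.
broccoli only: max(8/4, 11.4/0.5) = 22.8 servings → $12.54.
spinach + broccoli with both tight: 3.525 servings and 0.2373 servings → $2.42.
Cheapest feasible corner: $2.42.

$2.42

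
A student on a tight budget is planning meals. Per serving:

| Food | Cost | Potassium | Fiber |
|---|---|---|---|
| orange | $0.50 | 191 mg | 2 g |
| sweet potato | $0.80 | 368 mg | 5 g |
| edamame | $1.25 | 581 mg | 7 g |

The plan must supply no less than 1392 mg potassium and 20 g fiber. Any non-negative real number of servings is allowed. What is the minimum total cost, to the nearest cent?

orange only: max(1392/191, 20/2) = 10 servings → $5.00.
sweet potato only: max(1392/368, 20/5) = 4 servings → $3.20.
edamame only: max(1392/581, 20/7) = 2.857 servings → $3.57.
orange + sweet potato: the both-tight solution has a negative serving — not a feasible corner.
orange + edamame: the both-tight solution has a negative serving — not a feasible corner.
sweet potato + edamame: intersection lies outside the first quadrant.
So the least-cost plan costs $3.20.

$3.20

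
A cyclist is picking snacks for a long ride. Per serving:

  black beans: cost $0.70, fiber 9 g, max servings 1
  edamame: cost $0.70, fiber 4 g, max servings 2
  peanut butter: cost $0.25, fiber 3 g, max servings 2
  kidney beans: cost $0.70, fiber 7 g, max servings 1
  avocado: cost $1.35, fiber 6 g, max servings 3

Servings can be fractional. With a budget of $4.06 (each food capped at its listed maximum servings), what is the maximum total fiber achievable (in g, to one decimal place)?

Fiber per dollar: black beans 12.86, peanut butter 12, kidney beans 10, edamame 5.714, avocado 4.444.
Take 1 serving of black beans: spends $0.70, +9.0 g fiber (running total 9.0 g).
Take 2 servings of peanut butter: spends $0.50, +6.0 g fiber (running total 15.0 g).
Take 1 serving of kidney beans: spends $0.70, +7.0 g fiber (running total 22.0 g).
Take 2 servings of edamame: spends $1.40, +8.0 g fiber (running total 30.0 g).
Take 0.563 servings of avocado: spends $0.76, +3.4 g fiber (running total 33.4 g).
Greedy by best ratio exhausts the cost allowance optimally: 33.4 g.

33.4 g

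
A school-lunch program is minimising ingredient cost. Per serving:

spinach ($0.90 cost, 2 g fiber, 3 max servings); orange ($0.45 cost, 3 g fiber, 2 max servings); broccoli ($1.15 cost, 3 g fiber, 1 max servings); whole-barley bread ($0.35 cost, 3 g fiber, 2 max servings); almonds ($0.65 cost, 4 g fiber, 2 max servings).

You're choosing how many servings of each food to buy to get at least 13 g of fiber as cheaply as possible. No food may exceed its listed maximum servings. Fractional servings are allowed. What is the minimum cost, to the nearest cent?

$1.76

Cost per g of fiber: whole-barley bread $0.1167, orange $0.1500, almonds $0.1625, broccoli $0.3833, spinach $0.4500.
Take 2 servings of whole-barley bread: +6.0 g fiber for $0.70 (total $0.70, still need 7.0 g).
Take 2 servings of orange: +6.0 g fiber for $0.90 (total $1.60, still need 1.0 g).
Take 0.25 servings of almonds: +1.0 g fiber for $0.16 (total $1.76, still need 0.0 g).
Filling from the cheapest source first is optimal under one linear minimum: $1.76.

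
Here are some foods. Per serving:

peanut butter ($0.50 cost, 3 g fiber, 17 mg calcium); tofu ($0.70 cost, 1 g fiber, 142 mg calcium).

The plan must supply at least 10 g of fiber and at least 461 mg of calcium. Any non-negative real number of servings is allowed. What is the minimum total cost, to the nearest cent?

$3.25

Check every corner: each single food scaled to meet both minima, and each pair solved so both constraints bind.
peanut butter only: max(10/3, 461/17) = 27.12 servings → $13.56.
tofu only: max(10/1, 461/142) = 10 servings → $7.00.
peanut butter + tofu with both tight: 2.345 servings and 2.966 servings → $3.25.
Cheapest feasible corner: $3.25.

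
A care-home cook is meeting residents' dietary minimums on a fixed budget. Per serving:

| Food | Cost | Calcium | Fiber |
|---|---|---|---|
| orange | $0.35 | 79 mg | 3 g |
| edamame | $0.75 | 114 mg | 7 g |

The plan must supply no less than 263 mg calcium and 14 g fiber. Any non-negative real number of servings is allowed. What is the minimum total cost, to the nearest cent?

The cheapest plan sits at a corner of the feasible region — with two constraints it uses at most two foods.
orange only: max(263/79, 14/3) = 4.667 servings → $1.63.
edamame only: max(263/114, 14/7) = 2.307 servings → $1.73.
orange + edamame with both tight: 1.161 servings and 1.502 servings → $1.53.
Cheapest feasible corner: $1.53.

$1.53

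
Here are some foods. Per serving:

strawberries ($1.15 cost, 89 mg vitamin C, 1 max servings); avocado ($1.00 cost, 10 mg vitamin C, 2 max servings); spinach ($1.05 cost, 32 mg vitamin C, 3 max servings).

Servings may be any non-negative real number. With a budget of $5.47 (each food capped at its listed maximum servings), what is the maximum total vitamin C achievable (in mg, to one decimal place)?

Vitamin C per dollar: strawberries 77.39, spinach 30.48, avocado 10.
Take 1 serving of strawberries: spends $1.15, +89.0 mg vitamin C (running total 89.0 mg).
Take 3 servings of spinach: spends $3.15, +96.0 mg vitamin C (running total 185.0 mg).
Take 1.17 servings of avocado: spends $1.17, +11.7 mg vitamin C (running total 196.7 mg).
Filling greedily by vitamin C-per-dollar is optimal for one linear limit, giving 196.7 mg.

196.7 mg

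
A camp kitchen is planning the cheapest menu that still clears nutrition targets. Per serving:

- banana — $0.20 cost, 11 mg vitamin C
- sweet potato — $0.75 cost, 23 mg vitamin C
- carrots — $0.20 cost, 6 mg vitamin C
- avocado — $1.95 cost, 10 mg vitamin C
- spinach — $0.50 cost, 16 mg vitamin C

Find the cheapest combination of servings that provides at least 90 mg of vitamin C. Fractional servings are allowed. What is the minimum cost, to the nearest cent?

$1.64

Cost per mg of vitamin C: banana $0.0182, spinach $0.0312, sweet potato $0.0326, carrots $0.0333, avocado $0.1950.
With no serving limits, use only banana: 90 mg / 11 mg = 8.182 servings × $0.20 = $1.64.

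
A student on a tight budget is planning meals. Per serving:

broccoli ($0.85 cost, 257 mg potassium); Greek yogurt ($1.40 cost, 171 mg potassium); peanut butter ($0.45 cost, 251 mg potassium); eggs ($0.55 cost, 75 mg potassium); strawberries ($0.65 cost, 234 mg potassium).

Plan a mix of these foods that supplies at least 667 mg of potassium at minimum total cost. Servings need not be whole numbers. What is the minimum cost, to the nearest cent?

$1.20

Cost per mg of potassium: peanut butter $0.0018, strawberries $0.0028, broccoli $0.0033, eggs $0.0073, Greek yogurt $0.0082.
With no serving limits, use only peanut butter: 667 mg / 251 mg = 2.657 servings × $0.45 = $1.20.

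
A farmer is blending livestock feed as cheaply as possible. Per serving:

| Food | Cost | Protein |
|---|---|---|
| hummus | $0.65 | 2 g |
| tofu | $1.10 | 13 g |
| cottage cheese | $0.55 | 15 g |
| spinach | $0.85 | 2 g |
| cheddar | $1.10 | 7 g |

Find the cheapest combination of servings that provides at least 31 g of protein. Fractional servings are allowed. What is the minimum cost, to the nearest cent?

$1.14

Cost per g of protein: cottage cheese $0.0367, tofu $0.0846, cheddar $0.1571, hummus $0.3250, spinach $0.4250.
With no serving limits, use only cottage cheese: 31 g / 15 g = 2.067 servings × $0.55 = $1.14.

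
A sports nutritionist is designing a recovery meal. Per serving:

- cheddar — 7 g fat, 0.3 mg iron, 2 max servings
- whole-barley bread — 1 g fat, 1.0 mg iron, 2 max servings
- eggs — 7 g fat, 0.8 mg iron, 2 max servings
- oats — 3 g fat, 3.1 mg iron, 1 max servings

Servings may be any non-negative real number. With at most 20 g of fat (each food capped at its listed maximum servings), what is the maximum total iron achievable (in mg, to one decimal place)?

6.7 mg

Iron per g fat: oats 1.033, whole-barley bread 1, eggs 0.1143, cheddar 0.04286.
Take 1 serving of oats: uses 3 g fat, +3.1 mg iron (running total 3.1 mg).
Take 2 servings of whole-barley bread: uses 2 g fat, +2.0 mg iron (running total 5.1 mg).
Take 2 servings of eggs: uses 14 g fat, +1.6 mg iron (running total 6.7 mg).
Take 0.1429 servings of cheddar: uses 1 g fat, +0.0 mg iron (running total 6.7 mg).
Filling greedily by iron-per-g fat is optimal for one linear limit, giving 6.7 mg.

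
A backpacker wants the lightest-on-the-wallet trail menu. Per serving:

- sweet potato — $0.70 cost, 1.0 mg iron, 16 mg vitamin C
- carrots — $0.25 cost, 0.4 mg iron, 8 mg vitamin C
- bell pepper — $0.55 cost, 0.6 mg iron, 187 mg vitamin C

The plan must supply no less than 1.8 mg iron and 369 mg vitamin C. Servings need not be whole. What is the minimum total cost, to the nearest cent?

$1.46

An LP optimum is at a vertex; with two nutrient constraints at most two foods are used. Check each candidate.
sweet potato only: max(1.8/1.0, 369/16) = 23.06 servings → $16.14.
carrots only: max(1.8/0.4, 369/8) = 46.12 servings → $11.53.
bell pepper only: max(1.8/0.6, 369/187) = 3 servings → $1.65.
sweet potato + carrots with both targets exact would need a negative amount; discard.
sweet potato + bell pepper with both tight: 0.6494 servings and 1.918 servings → $1.51.
carrots + bell pepper with both tight: 1.646 servings and 1.903 servings → $1.46.
The minimum over all feasible corners is $1.46.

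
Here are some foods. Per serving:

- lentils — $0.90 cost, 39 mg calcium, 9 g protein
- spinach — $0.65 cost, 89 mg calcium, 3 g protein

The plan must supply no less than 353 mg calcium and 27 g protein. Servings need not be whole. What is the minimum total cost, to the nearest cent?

$3.79

Check every corner: each single food scaled to meet both minima, and each pair solved so both constraints bind.
lentils only: max(353/39, 27/9) = 9.051 servings → $8.15.
spinach only: max(353/89, 27/3) = 9 servings → $5.85.
lentils + spinach with both tight: 1.965 servings and 3.105 servings → $3.79.
Cheapest feasible corner: $3.79.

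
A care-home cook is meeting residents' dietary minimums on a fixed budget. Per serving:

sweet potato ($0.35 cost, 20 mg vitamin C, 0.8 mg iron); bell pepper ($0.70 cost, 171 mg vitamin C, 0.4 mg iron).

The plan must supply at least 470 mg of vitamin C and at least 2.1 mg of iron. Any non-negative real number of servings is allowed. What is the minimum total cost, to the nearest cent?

$2.28

Minimising a linear cost over {vitamin C ≥ 470, iron ≥ 2.1, servings ≥ 0} — the optimum is at a vertex, using one or two foods.
sweet potato only: max(470/20, 2.1/0.8) = 23.5 servings → $8.22.
bell pepper only: max(470/171, 2.1/0.4) = 5.25 servings → $3.67.
sweet potato + bell pepper with both tight: 1.328 servings and 2.593 servings → $2.28.
The minimum over all feasible corners is $2.28.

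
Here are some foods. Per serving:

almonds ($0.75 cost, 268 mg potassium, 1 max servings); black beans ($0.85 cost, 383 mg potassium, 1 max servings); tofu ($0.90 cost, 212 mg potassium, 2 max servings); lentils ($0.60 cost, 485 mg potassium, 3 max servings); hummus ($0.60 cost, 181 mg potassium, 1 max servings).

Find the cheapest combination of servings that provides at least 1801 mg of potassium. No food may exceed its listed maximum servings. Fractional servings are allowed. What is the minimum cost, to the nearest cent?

Cost per mg of potassium: lentils $0.0012, black beans $0.0022, almonds $0.0028, hummus $0.0033, tofu $0.0042.
Take 3 servings of lentils: +1455.0 mg potassium for $1.80 (total $1.80, still need 346.0 mg).
Take 0.9034 servings of black beans: +346.0 mg potassium for $0.77 (total $2.57, still need 0.0 mg).
Greedy by cheapest-per-mg is optimal for a single linear constraint, so the minimum cost is $2.57.

$2.57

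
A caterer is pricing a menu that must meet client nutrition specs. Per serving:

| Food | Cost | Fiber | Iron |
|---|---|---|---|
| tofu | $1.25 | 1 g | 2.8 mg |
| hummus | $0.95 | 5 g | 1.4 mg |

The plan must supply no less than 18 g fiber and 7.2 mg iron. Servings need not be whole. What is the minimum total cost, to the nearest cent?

For a min-cost LP with two ≥-constraints, a basic feasible solution has at most two positive variables.
tofu only: max(18/1, 7.2/2.8) = 18 servings → $22.50.
hummus only: max(18/5, 7.2/1.4) = 5.143 servings → $4.89.
tofu + hummus with both tight: 0.8571 servings and 3.429 servings → $4.33.
So the least-cost plan costs $4.33.

$4.33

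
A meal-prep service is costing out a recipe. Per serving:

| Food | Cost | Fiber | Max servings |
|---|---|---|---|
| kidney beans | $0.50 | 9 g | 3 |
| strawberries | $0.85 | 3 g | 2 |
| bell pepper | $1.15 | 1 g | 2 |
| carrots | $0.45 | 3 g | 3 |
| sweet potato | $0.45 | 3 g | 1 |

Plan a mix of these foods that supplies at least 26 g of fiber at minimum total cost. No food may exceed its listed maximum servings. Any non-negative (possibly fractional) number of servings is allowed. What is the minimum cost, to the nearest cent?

$1.44

Cost per g of fiber: kidney beans $0.0556, carrots $0.1500, sweet potato $0.1500, strawberries $0.2833, bell pepper $1.1500.
Take 2.889 servings of kidney beans: +26.0 g fiber for $1.44 (total $1.44, still need 0.0 g).
Greedy by cheapest-per-g is optimal for a single linear constraint, so the minimum cost is $1.44.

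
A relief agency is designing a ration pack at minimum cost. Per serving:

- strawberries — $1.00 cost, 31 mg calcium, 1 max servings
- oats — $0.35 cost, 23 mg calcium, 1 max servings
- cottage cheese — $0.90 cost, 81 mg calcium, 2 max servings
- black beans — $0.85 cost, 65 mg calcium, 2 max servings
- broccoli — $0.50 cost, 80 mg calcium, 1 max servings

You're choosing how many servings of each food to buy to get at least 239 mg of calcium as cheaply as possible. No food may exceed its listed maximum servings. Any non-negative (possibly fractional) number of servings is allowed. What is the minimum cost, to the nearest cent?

Cost per mg of calcium: broccoli $0.0063, cottage cheese $0.0111, black beans $0.0131, oats $0.0152, strawberries $0.0323.
Take 1 serving of broccoli: +80.0 mg calcium for $0.50 (total $0.50, still need 159.0 mg).
Take 1.963 servings of cottage cheese: +159.0 mg calcium for $1.77 (total $2.27, still need 0.0 mg).
Greedy by cheapest-per-mg is optimal for a single linear constraint, so the minimum cost is $2.27.

$2.27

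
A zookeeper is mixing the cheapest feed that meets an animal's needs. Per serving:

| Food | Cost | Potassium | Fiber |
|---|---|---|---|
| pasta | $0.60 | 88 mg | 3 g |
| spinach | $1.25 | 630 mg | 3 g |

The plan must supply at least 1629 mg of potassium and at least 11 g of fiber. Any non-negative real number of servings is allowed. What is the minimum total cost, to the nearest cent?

For a min-cost LP with two ≥-constraints, a basic feasible solution has at most two positive variables.
pasta only: max(1629/88, 11/3) = 18.51 servings → $11.11.
spinach only: max(1629/630, 11/3) = 3.667 servings → $4.58.
pasta + spinach with both tight: 1.256 servings and 2.41 servings → $3.77.
Cheapest feasible corner: $3.77.

$3.77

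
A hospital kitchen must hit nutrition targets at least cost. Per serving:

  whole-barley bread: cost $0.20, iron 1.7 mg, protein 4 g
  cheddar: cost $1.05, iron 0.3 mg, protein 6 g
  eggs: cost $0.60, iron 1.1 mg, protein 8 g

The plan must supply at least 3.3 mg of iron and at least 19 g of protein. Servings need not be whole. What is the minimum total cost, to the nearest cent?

$0.95

Minimising a linear cost over {iron ≥ 3.3, protein ≥ 19, servings ≥ 0} — the optimum is at a vertex, using one or two foods.
whole-barley bread only: max(3.3/1.7, 19/4) = 4.75 servings → $0.95.
cheddar only: max(3.3/0.3, 19/6) = 11 servings → $11.55.
eggs only: max(3.3/1.1, 19/8) = 3 servings → $1.80.
whole-barley bread + cheddar with both tight: 1.567 servings and 2.122 servings → $2.54.
whole-barley bread + eggs with both tight: 0.5978 servings and 2.076 servings → $1.37.
cheddar + eggs with both targets exact would need a negative amount; discard.
The minimum over all feasible corners is $0.95.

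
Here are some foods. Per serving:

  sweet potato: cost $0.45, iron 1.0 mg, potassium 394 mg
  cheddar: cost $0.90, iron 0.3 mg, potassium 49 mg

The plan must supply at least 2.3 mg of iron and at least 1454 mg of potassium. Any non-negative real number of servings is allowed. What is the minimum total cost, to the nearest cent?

This is a tiny linear program; its minimum lies at a vertex of the feasible set. List the vertices and price them.
sweet potato only: max(2.3/1.0, 1454/394) = 3.69 servings → $1.66.
cheddar only: max(2.3/0.3, 1454/49) = 29.67 servings → $26.71.
sweet potato + cheddar: the both-tight solution has a negative serving — not a feasible corner.
So the least-cost plan costs $1.66.

$1.66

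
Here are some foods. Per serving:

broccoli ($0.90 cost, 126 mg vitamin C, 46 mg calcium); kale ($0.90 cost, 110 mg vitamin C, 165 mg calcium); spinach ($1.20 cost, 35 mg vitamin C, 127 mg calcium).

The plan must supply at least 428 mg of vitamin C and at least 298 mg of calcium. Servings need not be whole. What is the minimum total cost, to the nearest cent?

$3.19

broccoli only: max(428/126, 298/46) = 6.478 servings → $5.83.
kale only: max(428/110, 298/165) = 3.891 servings → $3.50.
spinach only: max(428/35, 298/127) = 12.23 servings → $14.67.
broccoli + kale with both tight: 2.406 servings and 1.135 servings → $3.19.
broccoli + spinach with both tight: 3.052 servings and 1.241 servings → $4.24.
kale + spinach with both targets exact would need a negative amount; discard.
So the least-cost plan costs $3.19.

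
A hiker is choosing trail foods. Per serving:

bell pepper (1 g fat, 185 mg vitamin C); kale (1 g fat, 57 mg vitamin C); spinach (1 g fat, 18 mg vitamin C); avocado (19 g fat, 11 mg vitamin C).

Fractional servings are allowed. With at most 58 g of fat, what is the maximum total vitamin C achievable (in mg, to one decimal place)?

10730.0 mg

Vitamin C per g fat: bell pepper 185, kale 57, spinach 18, avocado 0.5789.
With no serving limits, spend the whole fat allowance on bell pepper: 58 g / 1 g × 185 mg = 10730.0 mg.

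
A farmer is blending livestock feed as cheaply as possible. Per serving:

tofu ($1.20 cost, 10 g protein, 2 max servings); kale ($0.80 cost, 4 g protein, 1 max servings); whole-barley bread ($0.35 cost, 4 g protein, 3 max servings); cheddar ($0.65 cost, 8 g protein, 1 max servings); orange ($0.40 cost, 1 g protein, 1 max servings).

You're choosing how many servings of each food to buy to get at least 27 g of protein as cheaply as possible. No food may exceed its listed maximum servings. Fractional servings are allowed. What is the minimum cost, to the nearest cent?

$2.54

Cost per g of protein: cheddar $0.0813, whole-barley bread $0.0875, tofu $0.1200, kale $0.2000, orange $0.4000.
Take 1 serving of cheddar: +8.0 g protein for $0.65 (total $0.65, still need 19.0 g).
Take 3 servings of whole-barley bread: +12.0 g protein for $1.05 (total $1.70, still need 7.0 g).
Take 0.7 servings of tofu: +7.0 g protein for $0.84 (total $2.54, still need 0.0 g).
Greedy by cheapest-per-g is optimal for a single linear constraint, so the minimum cost is $2.54.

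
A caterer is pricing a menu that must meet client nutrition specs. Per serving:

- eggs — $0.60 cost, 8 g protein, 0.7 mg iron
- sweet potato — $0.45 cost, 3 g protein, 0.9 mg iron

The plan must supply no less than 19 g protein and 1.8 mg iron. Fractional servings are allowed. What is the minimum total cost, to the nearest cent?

$1.47

The cheapest plan sits at a corner of the feasible region — with two constraints it uses at most two foods.
eggs only: max(19/8, 1.8/0.7) = 2.571 servings → $1.54.
sweet potato only: max(19/3, 1.8/0.9) = 6.333 servings → $2.85.
eggs + sweet potato with both tight: 2.294 servings and 0.2157 servings → $1.47.
The minimum over all feasible corners is $1.47.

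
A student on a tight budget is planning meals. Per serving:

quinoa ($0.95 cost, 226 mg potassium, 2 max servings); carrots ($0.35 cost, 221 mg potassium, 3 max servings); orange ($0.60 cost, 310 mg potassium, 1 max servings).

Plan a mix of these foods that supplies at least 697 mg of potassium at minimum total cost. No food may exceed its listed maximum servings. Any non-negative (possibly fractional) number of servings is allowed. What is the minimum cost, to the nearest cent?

$1.12

Cost per mg of potassium: carrots $0.0016, orange $0.0019, quinoa $0.0042.
Take 3 servings of carrots: +663.0 mg potassium for $1.05 (total $1.05, still need 34.0 mg).
Take 0.1097 servings of orange: +34.0 mg potassium for $0.07 (total $1.12, still need 0.0 mg).
Filling from the cheapest source first is optimal under one linear minimum: $1.12.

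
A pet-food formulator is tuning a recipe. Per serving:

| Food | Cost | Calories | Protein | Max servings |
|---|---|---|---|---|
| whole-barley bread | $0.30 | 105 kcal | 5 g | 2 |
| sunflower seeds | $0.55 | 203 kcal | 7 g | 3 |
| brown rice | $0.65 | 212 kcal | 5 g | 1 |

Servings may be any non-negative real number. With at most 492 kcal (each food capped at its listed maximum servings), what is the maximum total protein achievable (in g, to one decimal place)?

19.7 g

Protein per kcal: whole-barley bread 0.04762, sunflower seeds 0.03448, brown rice 0.02358.
Take 2 servings of whole-barley bread: uses 210 kcal, +10.0 g protein (running total 10.0 g).
Take 1.389 servings of sunflower seeds: uses 282 kcal, +9.7 g protein (running total 19.7 g).
Greedy by best ratio exhausts the calories allowance optimally: 19.7 g.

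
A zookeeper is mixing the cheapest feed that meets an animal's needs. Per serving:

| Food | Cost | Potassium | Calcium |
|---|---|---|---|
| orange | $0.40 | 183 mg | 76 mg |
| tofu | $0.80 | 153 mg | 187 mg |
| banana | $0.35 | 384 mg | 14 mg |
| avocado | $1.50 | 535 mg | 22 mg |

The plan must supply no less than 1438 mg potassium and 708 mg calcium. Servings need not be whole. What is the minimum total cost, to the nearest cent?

An LP optimum is at a vertex; with two nutrient constraints at most two foods are used. Check each candidate.
orange only: max(1438/183, 708/76) = 9.316 servings → $3.73.
tofu only: max(1438/153, 708/187) = 9.399 servings → $7.52.
banana only: max(1438/384, 708/14) = 50.57 servings → $17.70.
avocado only: max(1438/535, 708/22) = 32.18 servings → $48.27.
orange + tofu with both tight: 7.108 servings and 0.8974 servings → $3.56.
orange + banana: intersection lies outside the first quadrant.
orange + avocado: intersection lies outside the first quadrant.
tofu + banana with both tight: 3.614 servings and 2.305 servings → $3.70.
tofu + avocado with both tight: 3.591 servings and 1.661 servings → $5.36.
banana + avocado: the both-tight solution has a negative serving — not a feasible corner.
Cheapest feasible corner: $3.56.

$3.56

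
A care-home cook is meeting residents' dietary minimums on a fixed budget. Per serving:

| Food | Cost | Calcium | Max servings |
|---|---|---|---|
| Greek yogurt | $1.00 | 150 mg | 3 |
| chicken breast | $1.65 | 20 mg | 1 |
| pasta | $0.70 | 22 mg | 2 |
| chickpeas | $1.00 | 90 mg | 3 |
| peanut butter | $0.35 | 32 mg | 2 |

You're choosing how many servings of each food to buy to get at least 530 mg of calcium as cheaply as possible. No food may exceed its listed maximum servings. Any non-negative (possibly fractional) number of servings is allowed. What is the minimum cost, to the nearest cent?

$3.88

Cost per mg of calcium: Greek yogurt $0.0067, peanut butter $0.0109, chickpeas $0.0111, pasta $0.0318, chicken breast $0.0825.
Take 3 servings of Greek yogurt: +450.0 mg calcium for $3.00 (total $3.00, still need 80.0 mg).
Take 2 servings of peanut butter: +64.0 mg calcium for $0.70 (total $3.70, still need 16.0 mg).
Take 0.1778 servings of chickpeas: +16.0 mg calcium for $0.18 (total $3.88, still need 0.0 mg).
Filling from the cheapest source first is optimal under one linear minimum: $3.88.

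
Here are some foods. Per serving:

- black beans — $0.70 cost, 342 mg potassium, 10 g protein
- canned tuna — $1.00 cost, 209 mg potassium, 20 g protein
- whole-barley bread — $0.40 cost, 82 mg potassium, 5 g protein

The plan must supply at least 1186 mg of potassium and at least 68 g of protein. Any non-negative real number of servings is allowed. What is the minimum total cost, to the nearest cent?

Minimising a linear cost over {potassium ≥ 1186, protein ≥ 68, servings ≥ 0} — the optimum is at a vertex, using one or two foods.
black beans only: max(1186/342, 68/10) = 6.8 servings → $4.76.
canned tuna only: max(1186/209, 68/20) = 5.675 servings → $5.67.
whole-barley bread only: max(1186/82, 68/5) = 14.46 servings → $5.79.
black beans + canned tuna with both tight: 2.002 servings and 2.399 servings → $3.80.
black beans + whole-barley bread with both tight: 0.3978 servings and 12.8 servings → $5.40.
canned tuna + whole-barley bread with both targets exact would need a negative amount; discard.
Cheapest feasible corner: $3.80.

$3.80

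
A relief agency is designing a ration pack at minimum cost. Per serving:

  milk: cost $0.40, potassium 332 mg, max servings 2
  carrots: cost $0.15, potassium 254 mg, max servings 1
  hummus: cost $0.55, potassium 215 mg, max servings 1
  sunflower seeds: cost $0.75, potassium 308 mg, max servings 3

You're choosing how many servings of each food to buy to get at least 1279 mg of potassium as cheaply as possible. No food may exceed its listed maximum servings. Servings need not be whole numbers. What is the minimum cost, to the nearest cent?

$1.83

Cost per mg of potassium: carrots $0.0006, milk $0.0012, sunflower seeds $0.0024, hummus $0.0026.
Take 1 serving of carrots: +254.0 mg potassium for $0.15 (total $0.15, still need 1025.0 mg).
Take 2 servings of milk: +664.0 mg potassium for $0.80 (total $0.95, still need 361.0 mg).
Take 1.172 servings of sunflower seeds: +361.0 mg potassium for $0.88 (total $1.83, still need 0.0 mg).
Filling from the cheapest source first is optimal under one linear minimum: $1.83.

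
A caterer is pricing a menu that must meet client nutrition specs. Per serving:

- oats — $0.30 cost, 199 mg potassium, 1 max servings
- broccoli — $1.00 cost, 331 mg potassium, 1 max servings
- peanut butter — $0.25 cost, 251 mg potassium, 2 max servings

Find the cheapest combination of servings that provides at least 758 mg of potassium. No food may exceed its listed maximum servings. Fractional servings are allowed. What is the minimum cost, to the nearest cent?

Cost per mg of potassium: peanut butter $0.0010, oats $0.0015, broccoli $0.0030.
Take 2 servings of peanut butter: +502.0 mg potassium for $0.50 (total $0.50, still need 256.0 mg).
Take 1 serving of oats: +199.0 mg potassium for $0.30 (total $0.80, still need 57.0 mg).
Take 0.1722 servings of broccoli: +57.0 mg potassium for $0.17 (total $0.97, still need 0.0 mg).
Greedy by cheapest-per-mg is optimal for a single linear constraint, so the minimum cost is $0.97.

$0.97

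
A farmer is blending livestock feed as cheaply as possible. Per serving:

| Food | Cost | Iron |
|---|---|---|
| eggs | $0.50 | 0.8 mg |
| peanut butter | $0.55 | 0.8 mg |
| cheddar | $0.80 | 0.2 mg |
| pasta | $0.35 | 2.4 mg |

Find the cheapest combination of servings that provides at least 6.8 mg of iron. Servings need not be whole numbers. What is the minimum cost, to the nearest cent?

Cost per mg of iron: pasta $0.1458, eggs $0.6250, peanut butter $0.6875, cheddar $4.0000.
With no serving limits, use only pasta: 6.8 mg / 2.4 mg = 2.833 servings × $0.35 = $0.99.

$0.99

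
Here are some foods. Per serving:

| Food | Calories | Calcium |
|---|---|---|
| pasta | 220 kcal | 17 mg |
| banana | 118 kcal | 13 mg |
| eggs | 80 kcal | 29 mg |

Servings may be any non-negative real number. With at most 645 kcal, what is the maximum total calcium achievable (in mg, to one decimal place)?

233.8 mg

Calcium per kcal: eggs 0.3625, banana 0.1102, pasta 0.07727.
With no serving limits, spend the whole calories allowance on eggs: 645 kcal / 80 kcal × 29 mg = 233.8 mg.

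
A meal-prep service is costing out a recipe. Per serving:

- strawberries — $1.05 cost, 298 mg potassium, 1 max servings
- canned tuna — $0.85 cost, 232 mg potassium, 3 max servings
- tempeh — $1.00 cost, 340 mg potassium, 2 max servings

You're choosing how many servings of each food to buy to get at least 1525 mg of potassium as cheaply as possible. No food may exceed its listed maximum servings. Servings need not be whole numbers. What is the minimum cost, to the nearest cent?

Cost per mg of potassium: tempeh $0.0029, strawberries $0.0035, canned tuna $0.0037.
Take 2 servings of tempeh: +680.0 mg potassium for $2.00 (total $2.00, still need 845.0 mg).
Take 1 serving of strawberries: +298.0 mg potassium for $1.05 (total $3.05, still need 547.0 mg).
Take 2.358 servings of canned tuna: +547.0 mg potassium for $2.00 (total $5.05, still need 0.0 mg).
Filling from the cheapest source first is optimal under one linear minimum: $5.05.

$5.05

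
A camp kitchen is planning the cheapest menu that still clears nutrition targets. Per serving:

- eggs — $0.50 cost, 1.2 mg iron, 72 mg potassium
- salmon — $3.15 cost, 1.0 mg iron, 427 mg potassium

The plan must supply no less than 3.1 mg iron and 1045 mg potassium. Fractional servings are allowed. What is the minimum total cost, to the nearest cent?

An LP optimum is at a vertex; with two nutrient constraints at most two foods are used. Check each candidate.
eggs only: max(3.1/1.2, 1045/72) = 14.51 servings → $7.26.
salmon only: max(3.1/1.0, 1045/427) = 3.1 servings → $9.77.
eggs + salmon with both tight: 0.6328 servings and 2.341 servings → $7.69.
So the least-cost plan costs $7.26.

$7.26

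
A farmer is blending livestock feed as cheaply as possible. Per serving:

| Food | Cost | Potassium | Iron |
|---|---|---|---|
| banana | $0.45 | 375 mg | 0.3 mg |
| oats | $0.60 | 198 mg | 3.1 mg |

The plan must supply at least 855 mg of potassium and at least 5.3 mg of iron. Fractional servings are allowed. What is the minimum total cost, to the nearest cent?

Compare the cost at each extreme point of the feasible region.
banana only: max(855/375, 5.3/0.3) = 17.67 servings → $7.95.
oats only: max(855/198, 5.3/3.1) = 4.318 servings → $2.59.
banana + oats with both tight: 1.451 servings and 1.569 servings → $1.59.
Cheapest feasible corner: $1.59.

$1.59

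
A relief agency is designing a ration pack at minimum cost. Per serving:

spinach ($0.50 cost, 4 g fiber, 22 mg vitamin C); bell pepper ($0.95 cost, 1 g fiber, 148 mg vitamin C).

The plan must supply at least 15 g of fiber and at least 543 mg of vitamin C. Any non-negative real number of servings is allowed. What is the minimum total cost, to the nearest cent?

$4.54

With two linear requirements the optimum uses one or two foods; enumerate the corners.
spinach only: max(15/4, 543/22) = 24.68 servings → $12.34.
bell pepper only: max(15/1, 543/148) = 15 servings → $14.25.
spinach + bell pepper with both tight: 2.942 servings and 3.232 servings → $4.54.
Cheapest feasible corner: $4.54.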